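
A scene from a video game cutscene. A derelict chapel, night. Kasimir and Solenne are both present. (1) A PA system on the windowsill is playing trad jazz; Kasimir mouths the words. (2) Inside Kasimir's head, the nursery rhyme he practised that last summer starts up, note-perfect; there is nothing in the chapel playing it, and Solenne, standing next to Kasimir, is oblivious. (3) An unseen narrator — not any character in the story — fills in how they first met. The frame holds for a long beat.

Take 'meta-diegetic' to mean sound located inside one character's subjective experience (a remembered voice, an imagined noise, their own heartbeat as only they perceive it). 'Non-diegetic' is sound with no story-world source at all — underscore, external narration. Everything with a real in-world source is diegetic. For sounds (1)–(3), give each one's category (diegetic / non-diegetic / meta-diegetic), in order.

(1) a PA system is a physical source in the scene and Kasimir reacts to it → diegetic.
Sound (2): it lives in Kasimir's subjectivity, not in the chapel, so meta-diegetic.
(3) commentary laid over the scene from outside the fiction → non-diegetic.

diegetic, meta-diegetic, non-diegetic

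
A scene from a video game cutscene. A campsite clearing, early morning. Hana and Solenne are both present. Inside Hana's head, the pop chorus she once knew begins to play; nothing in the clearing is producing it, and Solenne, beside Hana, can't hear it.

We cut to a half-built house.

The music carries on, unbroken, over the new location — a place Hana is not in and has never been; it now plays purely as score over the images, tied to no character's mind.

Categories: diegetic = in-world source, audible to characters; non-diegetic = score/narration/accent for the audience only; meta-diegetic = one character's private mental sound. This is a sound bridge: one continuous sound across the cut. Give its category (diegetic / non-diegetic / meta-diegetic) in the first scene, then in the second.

Scene one: the music exists only inside Hana's mind; Solenne can't hear it → meta-diegetic.
Scene two: it's detached from Hana entirely and plays over unrelated images with no in-world source — conventional underscore → non-diegetic.

meta-diegetic, non-diegetic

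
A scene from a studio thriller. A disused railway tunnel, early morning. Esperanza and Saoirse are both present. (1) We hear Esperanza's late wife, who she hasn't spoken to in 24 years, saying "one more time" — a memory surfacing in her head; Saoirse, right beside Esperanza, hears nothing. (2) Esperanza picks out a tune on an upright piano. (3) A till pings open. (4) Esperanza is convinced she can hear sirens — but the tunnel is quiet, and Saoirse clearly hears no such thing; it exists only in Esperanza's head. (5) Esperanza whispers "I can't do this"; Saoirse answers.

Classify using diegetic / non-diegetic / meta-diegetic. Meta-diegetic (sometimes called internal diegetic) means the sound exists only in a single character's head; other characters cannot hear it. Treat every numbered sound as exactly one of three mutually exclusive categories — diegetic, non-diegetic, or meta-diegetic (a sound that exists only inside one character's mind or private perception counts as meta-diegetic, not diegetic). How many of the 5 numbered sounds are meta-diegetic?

Sound (1): the voice is a memory playing only inside Esperanza's mind; Saoirse can't hear it, so meta-diegetic.
(2) is diegetic: a character is playing an upright piano on screen.
(3) a till is a real object/event in the scene's world → diegetic.
Sound (4): subjective to Esperanza: the tunnel is silent and Saoirse hears nothing, so meta-diegetic.
(5) on-screen dialogue — Esperanza speaks and Saoirse is there to hear → diegetic.
Meta-diegetic: (1), (4) — that's 2.

2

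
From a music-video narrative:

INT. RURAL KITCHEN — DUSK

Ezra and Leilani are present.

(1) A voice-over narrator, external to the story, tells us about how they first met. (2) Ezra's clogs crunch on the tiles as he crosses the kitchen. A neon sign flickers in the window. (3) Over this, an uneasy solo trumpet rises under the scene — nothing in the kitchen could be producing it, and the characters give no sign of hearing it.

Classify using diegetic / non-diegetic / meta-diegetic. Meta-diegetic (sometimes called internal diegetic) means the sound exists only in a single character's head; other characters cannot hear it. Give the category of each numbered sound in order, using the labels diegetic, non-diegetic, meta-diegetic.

non-diegetic, diegetic, non-diegetic

(1) is non-diegetic: commentary laid over the scene from outside the fiction.
(2) is diegetic: Ezra's footsteps are produced in the story world.
Sound (3): score with no on-screen or off-screen source; it exists for the audience alone, so non-diegetic.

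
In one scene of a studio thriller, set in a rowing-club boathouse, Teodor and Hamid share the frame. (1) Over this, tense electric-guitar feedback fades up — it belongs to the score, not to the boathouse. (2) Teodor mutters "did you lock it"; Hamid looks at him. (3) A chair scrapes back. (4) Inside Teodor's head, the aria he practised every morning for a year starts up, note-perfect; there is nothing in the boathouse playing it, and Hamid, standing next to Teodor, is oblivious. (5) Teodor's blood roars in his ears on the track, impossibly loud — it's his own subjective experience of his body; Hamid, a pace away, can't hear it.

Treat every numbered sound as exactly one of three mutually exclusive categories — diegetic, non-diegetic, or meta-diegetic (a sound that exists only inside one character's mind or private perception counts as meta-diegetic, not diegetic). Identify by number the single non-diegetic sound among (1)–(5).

1

(1) is non-diegetic: score with no on-screen or off-screen source; it exists for the audience alone.
(2) is diegetic: Teodor is a character speaking aloud in the scene.
(3) a chair is a real object/event in the scene's world → diegetic.
(4) is meta-diegetic: it lives in Teodor's subjectivity, not in the boathouse.
Sound (5): point-of-audition from inside Teodor's body; not a sound in the room, so meta-diegetic.
Only (1) is non-diegetic.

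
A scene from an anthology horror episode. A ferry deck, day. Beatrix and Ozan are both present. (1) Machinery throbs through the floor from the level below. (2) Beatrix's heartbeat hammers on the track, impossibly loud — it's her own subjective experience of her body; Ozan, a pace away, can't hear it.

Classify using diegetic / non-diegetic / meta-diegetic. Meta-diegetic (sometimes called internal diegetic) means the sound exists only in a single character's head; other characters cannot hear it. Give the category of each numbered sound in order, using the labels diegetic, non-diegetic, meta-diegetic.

Sound (1): ambient/room sound belonging to the story's physical space, so diegetic.
(2) is meta-diegetic: point-of-audition from inside Beatrix's body; not a sound in the room.

diegetic, meta-diegetic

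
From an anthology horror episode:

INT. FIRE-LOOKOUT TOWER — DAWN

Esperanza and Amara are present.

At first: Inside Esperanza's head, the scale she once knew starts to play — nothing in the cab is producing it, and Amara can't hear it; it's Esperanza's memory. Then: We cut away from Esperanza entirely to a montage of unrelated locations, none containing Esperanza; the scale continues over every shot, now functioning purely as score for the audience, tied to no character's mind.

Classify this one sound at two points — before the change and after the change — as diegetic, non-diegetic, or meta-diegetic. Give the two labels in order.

meta-diegetic, non-diegetic

Before the change: the music lives inside Esperanza's mind alone; Amara can't hear it → meta-diegetic.
After the change: once it plays over shots Esperanza isn't in, detached from any character's subjectivity, it's conventional underscore → non-diegetic.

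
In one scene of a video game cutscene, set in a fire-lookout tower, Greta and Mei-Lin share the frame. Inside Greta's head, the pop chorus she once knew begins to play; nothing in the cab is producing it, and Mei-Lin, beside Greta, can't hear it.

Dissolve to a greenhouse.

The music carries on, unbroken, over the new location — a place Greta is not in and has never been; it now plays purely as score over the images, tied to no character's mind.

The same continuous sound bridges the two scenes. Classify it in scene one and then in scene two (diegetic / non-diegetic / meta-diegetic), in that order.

meta-diegetic, non-diegetic

Scene one: the music exists only inside Greta's mind; Mei-Lin can't hear it → meta-diegetic.
Scene two: it's detached from Greta entirely and plays over unrelated images with no in-world source — conventional underscore → non-diegetic.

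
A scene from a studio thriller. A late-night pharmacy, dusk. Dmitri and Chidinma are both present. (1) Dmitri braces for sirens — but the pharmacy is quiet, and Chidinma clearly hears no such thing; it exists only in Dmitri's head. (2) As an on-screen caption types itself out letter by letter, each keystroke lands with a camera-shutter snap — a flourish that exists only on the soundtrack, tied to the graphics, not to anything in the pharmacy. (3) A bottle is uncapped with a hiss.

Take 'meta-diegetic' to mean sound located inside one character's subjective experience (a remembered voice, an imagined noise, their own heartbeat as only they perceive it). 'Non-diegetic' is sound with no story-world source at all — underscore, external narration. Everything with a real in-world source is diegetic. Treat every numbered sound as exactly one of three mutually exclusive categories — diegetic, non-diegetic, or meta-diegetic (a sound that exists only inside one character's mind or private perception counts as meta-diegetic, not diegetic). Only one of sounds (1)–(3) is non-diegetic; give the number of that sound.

2

(1) is meta-diegetic: the sound is imagined by Dmitri; nothing in the story world is producing it and Chidinma can't hear it.
(2) sound married to a title/caption — outside the diegesis by definition → non-diegetic.
(3) a bottle is a real object/event in the scene's world → diegetic.
Only (2) is non-diegetic.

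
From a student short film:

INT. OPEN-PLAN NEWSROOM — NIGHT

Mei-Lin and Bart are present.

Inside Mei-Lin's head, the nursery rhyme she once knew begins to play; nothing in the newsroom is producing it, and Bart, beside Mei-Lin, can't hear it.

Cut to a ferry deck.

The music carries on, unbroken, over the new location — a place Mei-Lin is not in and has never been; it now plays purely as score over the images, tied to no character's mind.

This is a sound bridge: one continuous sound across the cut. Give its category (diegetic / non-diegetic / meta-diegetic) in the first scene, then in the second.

meta-diegetic, non-diegetic

Scene one: the music exists only inside Mei-Lin's mind; Bart can't hear it → meta-diegetic.
Scene two: it's detached from Mei-Lin entirely and plays over unrelated images with no in-world source — conventional underscore → non-diegetic.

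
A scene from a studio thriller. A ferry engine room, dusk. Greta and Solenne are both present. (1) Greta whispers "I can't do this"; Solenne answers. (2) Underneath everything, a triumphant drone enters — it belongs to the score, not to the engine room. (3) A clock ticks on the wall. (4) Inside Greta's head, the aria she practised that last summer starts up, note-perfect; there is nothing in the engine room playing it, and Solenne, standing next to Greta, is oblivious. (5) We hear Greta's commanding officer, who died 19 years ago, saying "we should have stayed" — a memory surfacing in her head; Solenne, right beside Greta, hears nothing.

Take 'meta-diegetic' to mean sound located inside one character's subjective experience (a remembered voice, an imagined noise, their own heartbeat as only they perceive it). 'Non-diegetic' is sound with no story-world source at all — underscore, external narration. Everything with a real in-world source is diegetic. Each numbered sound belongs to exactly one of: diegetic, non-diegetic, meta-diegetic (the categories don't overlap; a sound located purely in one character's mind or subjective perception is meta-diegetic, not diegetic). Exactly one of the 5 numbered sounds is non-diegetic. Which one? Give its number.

(1) spoken by a character present in the story world → diegetic.
(2) score with no on-screen or off-screen source; it exists for the audience alone → non-diegetic.
(3) is diegetic: a clock is a real object/event in the scene's world.
(4) is meta-diegetic: it lives in Greta's subjectivity, not in the engine room.
(5) a remembered line, private to Greta — not present in the room, not audible to Solenne → meta-diegetic.
Only (2) is non-diegetic.

2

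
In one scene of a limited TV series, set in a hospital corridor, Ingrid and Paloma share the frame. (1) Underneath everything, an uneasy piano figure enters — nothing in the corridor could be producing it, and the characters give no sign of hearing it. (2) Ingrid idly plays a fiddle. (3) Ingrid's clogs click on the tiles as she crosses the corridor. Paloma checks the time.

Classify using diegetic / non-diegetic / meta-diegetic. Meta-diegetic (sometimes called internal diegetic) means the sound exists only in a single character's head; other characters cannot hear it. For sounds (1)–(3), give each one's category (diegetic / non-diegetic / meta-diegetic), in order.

non-diegetic, diegetic, diegetic

Sound (1): nothing in the corridor produces it and the characters don't hear it — pure soundtrack, so non-diegetic.
(2) is diegetic: a character is playing a fiddle on screen.
(3) it's the physical sound of Ingrid moving in the space → diegetic.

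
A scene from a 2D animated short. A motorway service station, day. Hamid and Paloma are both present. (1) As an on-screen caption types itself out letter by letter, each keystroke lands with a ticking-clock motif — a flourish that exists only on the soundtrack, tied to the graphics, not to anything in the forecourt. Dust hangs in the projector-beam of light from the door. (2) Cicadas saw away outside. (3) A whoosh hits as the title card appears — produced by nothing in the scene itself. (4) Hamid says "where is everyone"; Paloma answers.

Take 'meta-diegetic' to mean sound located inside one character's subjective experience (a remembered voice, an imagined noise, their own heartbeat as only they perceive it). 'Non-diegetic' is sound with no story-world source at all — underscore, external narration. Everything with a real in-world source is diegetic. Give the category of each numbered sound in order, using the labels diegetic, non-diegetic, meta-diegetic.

(1) is non-diegetic: the caption isn't part of the story world, so neither is the sound tied to it.
(2) is diegetic: it's the actual ambient sound of the location.
(3) nothing in the scene produces it; it's an accent added for the audience → non-diegetic.
(4) spoken by a character present in the story world → diegetic.

non-diegetic, diegetic, non-diegetic, diegetic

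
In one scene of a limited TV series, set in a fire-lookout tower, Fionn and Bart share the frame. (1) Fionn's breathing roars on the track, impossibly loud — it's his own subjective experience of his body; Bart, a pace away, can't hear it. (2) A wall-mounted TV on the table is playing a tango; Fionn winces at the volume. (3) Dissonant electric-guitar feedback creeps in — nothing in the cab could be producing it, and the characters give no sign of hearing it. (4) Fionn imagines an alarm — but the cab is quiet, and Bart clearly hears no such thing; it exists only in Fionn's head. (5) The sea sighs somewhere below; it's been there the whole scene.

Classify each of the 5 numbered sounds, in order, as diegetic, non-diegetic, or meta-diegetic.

Sound (1): a subjective body sound — Fionn's private perception, inaudible to Bart, so meta-diegetic.
Sound (2): the music comes from an on-screen device that Fionn responds to, so diegetic.
(3) nothing in the cab produces it and the characters don't hear it — pure soundtrack → non-diegetic.
(4) Fionn alone 'hears' it — an imagined sound, not present in the space → meta-diegetic.
Sound (5): ambient/room sound belonging to the story's physical space, so diegetic.

meta-diegetic, diegetic, non-diegetic, meta-diegetic, diegetic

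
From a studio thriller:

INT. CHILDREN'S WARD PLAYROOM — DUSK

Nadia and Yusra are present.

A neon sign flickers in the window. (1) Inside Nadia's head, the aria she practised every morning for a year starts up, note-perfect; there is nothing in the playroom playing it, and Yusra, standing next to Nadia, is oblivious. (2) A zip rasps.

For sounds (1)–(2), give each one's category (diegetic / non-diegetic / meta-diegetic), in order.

Sound (1): remembered music, private to Nadia — Yusra is oblivious because it isn't in the room, so meta-diegetic.
(2) an in-world source (a zip); characters could hear it → diegetic.

meta-diegetic, diegetic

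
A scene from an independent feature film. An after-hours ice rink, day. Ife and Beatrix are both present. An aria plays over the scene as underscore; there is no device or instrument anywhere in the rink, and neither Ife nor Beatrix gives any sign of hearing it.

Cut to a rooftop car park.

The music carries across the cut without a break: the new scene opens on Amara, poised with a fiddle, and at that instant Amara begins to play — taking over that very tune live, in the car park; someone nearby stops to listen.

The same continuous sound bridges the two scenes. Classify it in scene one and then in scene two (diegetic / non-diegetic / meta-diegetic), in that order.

Scene one: there's no in-world source anywhere and no character hears it — underscore for the audience only → non-diegetic.
Scene two: from the moment Amara starts playing, the tune is being performed on a fiddle inside the story world and another character hears it → diegetic.

non-diegetic, diegetic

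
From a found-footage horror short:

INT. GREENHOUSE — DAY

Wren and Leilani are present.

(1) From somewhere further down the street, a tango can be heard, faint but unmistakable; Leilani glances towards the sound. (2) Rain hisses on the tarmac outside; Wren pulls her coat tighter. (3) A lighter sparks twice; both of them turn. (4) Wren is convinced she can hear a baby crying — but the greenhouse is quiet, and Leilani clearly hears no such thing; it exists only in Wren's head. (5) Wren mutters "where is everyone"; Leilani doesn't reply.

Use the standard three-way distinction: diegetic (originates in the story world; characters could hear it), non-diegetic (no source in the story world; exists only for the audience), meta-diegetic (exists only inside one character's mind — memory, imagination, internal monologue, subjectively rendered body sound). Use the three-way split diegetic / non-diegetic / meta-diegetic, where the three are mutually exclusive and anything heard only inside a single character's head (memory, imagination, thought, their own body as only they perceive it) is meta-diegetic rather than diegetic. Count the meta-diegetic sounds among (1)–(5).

(1) is diegetic: the music has an off-screen but real-world source and a character hears it.
Sound (2): it's the actual ambient sound of the location, so diegetic.
Sound (3): a lighter is a real object/event in the scene's world, so diegetic.
(4) is meta-diegetic: subjective to Wren: the greenhouse is silent and Leilani hears nothing.
(5) Wren is a character speaking aloud in the scene → diegetic.
Meta-diegetic: (4) — that's 1.

1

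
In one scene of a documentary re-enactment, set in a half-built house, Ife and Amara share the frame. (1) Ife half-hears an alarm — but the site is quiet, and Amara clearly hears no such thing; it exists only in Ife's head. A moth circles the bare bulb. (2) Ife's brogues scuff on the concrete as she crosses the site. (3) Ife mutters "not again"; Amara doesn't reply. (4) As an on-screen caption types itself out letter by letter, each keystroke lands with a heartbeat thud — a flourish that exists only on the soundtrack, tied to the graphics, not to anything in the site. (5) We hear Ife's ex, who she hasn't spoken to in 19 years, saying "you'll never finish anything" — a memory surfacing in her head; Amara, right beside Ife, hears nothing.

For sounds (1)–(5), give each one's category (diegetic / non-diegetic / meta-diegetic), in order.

(1) subjective to Ife: the site is silent and Amara hears nothing → meta-diegetic.
(2) is diegetic: a character's body making contact with the set — an in-world sound.
(3) is diegetic: Ife is a character speaking aloud in the scene.
(4) it accompanies on-screen graphics, not anything inside the story world → non-diegetic.
(5) a remembered line, private to Ife — not present in the room, not audible to Amara → meta-diegetic.

meta-diegetic, diegetic, diegetic, non-diegetic, meta-diegetic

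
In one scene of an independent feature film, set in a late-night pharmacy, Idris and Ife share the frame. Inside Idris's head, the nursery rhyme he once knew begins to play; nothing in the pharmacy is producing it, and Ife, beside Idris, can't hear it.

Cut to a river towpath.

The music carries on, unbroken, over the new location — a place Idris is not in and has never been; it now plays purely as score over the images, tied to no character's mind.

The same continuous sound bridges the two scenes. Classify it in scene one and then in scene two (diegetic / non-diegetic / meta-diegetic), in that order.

Scene one: the music exists only inside Idris's mind; Ife can't hear it → meta-diegetic.
Scene two: it's detached from Idris entirely and plays over unrelated images with no in-world source — conventional underscore → non-diegetic.

meta-diegetic, non-diegetic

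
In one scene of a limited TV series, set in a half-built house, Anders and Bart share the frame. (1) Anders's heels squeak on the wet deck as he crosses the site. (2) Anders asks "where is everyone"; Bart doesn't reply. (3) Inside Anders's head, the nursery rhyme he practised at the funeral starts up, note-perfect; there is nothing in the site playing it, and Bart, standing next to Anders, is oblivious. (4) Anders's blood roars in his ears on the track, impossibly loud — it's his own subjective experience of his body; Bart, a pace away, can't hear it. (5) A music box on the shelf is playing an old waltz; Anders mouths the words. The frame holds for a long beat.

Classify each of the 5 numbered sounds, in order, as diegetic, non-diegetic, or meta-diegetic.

(1) is diegetic: Anders's footsteps are produced in the story world.
(2) is diegetic: Anders is a character speaking aloud in the scene.
(3) is meta-diegetic: remembered music, private to Anders — Bart is oblivious because it isn't in the room.
(4) a subjective body sound — Anders's private perception, inaudible to Bart → meta-diegetic.
(5) source music from a music box, which exists in the story world → diegetic.

diegetic, diegetic, meta-diegetic, meta-diegetic, diegetic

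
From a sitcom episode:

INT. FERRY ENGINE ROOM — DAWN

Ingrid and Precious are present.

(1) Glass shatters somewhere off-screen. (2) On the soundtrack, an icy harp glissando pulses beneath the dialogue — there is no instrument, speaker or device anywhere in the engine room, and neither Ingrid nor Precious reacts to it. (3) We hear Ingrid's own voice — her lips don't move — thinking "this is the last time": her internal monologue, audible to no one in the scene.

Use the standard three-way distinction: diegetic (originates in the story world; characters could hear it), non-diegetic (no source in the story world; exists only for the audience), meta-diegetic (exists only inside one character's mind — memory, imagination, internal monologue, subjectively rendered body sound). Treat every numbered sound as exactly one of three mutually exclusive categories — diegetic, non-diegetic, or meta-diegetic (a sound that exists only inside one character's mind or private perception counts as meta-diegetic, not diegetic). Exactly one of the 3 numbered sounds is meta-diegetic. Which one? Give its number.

Sound (1): glass is a real object/event in the scene's world, so diegetic.
(2) score with no on-screen or off-screen source; it exists for the audience alone → non-diegetic.
Sound (3): internal monologue — inside Ingrid's mind, not spoken into the scene, so meta-diegetic.
Only (3) is meta-diegetic.

3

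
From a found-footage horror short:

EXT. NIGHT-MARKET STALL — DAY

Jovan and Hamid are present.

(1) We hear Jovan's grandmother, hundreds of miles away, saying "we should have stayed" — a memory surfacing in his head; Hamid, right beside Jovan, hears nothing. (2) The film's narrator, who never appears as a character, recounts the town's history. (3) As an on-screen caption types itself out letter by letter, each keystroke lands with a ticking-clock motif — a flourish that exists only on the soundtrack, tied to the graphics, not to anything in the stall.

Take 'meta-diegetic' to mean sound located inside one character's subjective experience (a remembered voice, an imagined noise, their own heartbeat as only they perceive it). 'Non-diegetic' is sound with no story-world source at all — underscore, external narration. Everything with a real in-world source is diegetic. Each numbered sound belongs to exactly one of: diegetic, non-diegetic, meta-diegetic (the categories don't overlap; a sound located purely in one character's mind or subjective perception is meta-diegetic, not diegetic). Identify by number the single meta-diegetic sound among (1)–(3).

Sound (1): a remembered line, private to Jovan — not present in the room, not audible to Hamid, so meta-diegetic.
(2) is non-diegetic: external voice-over — not a character, not heard by anyone in the scene.
(3) is non-diegetic: sound married to a title/caption — outside the diegesis by definition.
Only (1) is meta-diegetic.

1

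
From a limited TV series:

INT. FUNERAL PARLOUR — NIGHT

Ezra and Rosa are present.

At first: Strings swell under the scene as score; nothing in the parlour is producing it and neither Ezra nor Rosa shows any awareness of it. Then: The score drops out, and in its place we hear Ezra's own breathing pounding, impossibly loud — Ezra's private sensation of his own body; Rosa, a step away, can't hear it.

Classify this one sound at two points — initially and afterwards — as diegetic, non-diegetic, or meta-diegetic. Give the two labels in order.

Initially: underscore with no in-world source, inaudible to the characters → non-diegetic.
Afterwards: the body sound is Ezra's subjective perception alone — Rosa can't hear it → meta-diegetic.

non-diegetic, meta-diegetic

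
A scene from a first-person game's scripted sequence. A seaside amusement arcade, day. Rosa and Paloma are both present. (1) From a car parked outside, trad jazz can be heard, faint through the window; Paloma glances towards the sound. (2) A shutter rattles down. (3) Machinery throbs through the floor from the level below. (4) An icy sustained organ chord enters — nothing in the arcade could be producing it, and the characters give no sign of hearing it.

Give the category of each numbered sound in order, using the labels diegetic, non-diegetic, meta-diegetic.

(1) it's coming from a car parked outside — a location within the story world — and Paloma reacts → diegetic.
(2) a shutter is a real object/event in the scene's world → diegetic.
Sound (3): ambient/room sound belonging to the story's physical space, so diegetic.
(4) is non-diegetic: score with no on-screen or off-screen source; it exists for the audience alone.

diegetic, diegetic, diegetic, non-diegetic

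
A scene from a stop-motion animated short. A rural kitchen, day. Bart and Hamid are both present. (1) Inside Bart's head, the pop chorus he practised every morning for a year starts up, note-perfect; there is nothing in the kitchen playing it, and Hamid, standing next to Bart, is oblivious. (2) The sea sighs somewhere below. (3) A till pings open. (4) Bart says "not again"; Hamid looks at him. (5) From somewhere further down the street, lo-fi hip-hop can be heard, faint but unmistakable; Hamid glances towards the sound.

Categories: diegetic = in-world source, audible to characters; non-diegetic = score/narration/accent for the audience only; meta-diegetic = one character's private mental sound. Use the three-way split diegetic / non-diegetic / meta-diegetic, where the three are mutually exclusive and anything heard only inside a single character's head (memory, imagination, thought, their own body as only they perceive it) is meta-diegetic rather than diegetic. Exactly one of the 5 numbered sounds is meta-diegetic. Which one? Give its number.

1

(1) is meta-diegetic: it lives in Bart's subjectivity, not in the kitchen.
Sound (2): the sea is part of the location's real environment, so diegetic.
(3) an in-world source (a till); characters could hear it → diegetic.
(4) is diegetic: spoken by a character present in the story world.
(5) is diegetic: off-screen diegetic: the source is out of frame but still in the story's space.
Only (1) is meta-diegetic.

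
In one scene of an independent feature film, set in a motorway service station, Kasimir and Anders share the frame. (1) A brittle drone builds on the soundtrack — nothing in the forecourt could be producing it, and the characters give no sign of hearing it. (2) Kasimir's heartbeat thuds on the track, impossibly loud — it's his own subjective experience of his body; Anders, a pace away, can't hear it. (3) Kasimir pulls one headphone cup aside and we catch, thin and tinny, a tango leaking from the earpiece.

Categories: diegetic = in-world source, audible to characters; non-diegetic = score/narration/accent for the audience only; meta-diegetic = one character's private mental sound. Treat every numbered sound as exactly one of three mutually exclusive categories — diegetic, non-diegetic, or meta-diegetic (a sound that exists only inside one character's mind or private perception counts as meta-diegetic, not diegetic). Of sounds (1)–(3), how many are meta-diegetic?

1

Sound (1): it has no source in the story world and no character can hear it — it's underscore, so non-diegetic.
(2) it's Kasimir's internal bodily sensation rendered as sound; only Kasimir 'hears' it → meta-diegetic.
(3) is diegetic: the earpiece is a real device on Kasimir's head — source music.
Meta-diegetic: (2) — that's 1.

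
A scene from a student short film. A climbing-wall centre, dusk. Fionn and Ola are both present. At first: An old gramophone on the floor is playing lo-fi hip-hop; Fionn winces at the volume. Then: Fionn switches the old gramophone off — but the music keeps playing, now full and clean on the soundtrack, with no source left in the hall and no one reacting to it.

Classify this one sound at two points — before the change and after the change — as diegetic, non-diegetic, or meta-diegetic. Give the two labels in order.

diegetic, non-diegetic

Before the change: an old gramophone is a real in-scene source and Fionn reacts to it → diegetic.
After the change: there is no longer any in-world source and no one can hear it — it has become underscore → non-diegetic.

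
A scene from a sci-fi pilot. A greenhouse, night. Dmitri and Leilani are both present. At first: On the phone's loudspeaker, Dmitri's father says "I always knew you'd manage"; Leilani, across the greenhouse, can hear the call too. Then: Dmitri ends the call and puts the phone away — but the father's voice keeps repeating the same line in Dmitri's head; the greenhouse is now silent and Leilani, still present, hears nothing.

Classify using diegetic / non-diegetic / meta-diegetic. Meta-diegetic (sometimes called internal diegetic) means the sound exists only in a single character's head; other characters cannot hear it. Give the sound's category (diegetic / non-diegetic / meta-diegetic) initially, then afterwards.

Initially: the loudspeaker is an in-world source; both Dmitri and Leilani hear the call → diegetic.
Afterwards: with the phone off, the voice continues only as Dmitri's private mental replay — Leilani can't hear it → meta-diegetic.

diegetic, meta-diegetic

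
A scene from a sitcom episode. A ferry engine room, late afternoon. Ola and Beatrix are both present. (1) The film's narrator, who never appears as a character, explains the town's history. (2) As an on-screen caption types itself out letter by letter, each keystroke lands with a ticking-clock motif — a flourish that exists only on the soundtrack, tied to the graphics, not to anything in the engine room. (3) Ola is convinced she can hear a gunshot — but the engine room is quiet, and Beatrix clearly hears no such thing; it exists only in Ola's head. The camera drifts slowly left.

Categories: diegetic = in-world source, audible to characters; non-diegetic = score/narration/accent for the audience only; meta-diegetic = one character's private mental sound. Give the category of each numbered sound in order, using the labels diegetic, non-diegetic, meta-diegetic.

non-diegetic, non-diegetic, meta-diegetic

(1) the narrator exists outside the story world, addressing only the audience → non-diegetic.
Sound (2): it accompanies on-screen graphics, not anything inside the story world, so non-diegetic.
(3) is meta-diegetic: the sound is imagined by Ola; nothing in the story world is producing it and Beatrix can't hear it.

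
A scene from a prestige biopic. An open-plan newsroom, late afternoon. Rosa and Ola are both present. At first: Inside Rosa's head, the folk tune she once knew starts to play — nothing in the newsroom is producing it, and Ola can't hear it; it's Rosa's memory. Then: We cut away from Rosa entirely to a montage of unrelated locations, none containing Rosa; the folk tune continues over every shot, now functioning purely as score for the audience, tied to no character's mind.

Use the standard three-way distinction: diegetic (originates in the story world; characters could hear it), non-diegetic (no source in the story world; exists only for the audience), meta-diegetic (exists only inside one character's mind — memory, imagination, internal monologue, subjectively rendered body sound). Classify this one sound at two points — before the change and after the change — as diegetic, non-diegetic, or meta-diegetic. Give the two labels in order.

Before the change: the music lives inside Rosa's mind alone; Ola can't hear it → meta-diegetic.
After the change: once it plays over shots Rosa isn't in, detached from any character's subjectivity, it's conventional underscore → non-diegetic.

meta-diegetic, non-diegetic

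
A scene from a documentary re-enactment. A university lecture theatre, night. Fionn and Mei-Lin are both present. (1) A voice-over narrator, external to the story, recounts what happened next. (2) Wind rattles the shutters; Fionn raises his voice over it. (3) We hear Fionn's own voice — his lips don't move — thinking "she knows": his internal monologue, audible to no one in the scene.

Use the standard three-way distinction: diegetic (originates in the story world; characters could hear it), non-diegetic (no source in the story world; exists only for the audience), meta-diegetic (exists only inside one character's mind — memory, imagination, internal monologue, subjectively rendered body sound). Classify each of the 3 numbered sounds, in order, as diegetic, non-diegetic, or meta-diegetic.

non-diegetic, diegetic, meta-diegetic

(1) external voice-over — not a character, not heard by anyone in the scene → non-diegetic.
Sound (2): it's the actual ambient sound of the location, so diegetic.
Sound (3): Fionn's thought-voice: a private mental sound no other character can hear, so meta-diegetic.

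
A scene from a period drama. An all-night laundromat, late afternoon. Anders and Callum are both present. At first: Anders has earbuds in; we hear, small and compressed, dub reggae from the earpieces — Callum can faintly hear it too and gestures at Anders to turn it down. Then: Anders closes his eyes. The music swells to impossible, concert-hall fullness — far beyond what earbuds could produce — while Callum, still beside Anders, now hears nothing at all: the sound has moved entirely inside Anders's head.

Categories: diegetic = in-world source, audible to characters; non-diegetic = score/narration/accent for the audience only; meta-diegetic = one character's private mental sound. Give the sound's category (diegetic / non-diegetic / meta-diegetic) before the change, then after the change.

diegetic, meta-diegetic

Before the change: the earbuds are a physical source both characters can hear → diegetic.
After the change: the music now exists only as Anders's subjective experience; Callum can no longer hear it → meta-diegetic.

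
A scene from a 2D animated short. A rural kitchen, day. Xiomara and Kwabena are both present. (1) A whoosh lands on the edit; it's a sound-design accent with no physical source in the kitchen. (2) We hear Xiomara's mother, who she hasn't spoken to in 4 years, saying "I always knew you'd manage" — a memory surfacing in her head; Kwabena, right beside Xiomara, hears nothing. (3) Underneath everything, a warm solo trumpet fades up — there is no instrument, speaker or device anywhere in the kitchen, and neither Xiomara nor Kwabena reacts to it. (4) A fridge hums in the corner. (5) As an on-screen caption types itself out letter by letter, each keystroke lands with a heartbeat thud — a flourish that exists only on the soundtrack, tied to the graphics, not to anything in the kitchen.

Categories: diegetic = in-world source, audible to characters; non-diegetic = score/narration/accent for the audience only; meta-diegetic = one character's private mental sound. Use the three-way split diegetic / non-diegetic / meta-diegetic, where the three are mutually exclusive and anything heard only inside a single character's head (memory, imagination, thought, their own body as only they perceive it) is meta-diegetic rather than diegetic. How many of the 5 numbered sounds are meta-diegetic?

(1) is non-diegetic: an editorial stinger — it belongs to the cut, not the story world.
(2) is meta-diegetic: it's Xiomara's recollection rendered as sound; the other character can't hear it.
(3) it has no source in the story world and no character can hear it — it's underscore → non-diegetic.
(4) a fridge is part of the location's real environment → diegetic.
(5) is non-diegetic: it accompanies on-screen graphics, not anything inside the story world.
Meta-diegetic: (2) — that's 1.

1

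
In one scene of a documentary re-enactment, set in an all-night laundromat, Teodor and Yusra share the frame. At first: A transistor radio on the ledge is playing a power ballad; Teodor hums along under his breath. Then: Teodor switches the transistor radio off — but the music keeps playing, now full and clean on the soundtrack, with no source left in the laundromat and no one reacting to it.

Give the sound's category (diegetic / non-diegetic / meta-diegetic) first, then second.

First: a transistor radio is a real in-scene source and Teodor reacts to it → diegetic.
Second: there is no longer any in-world source and no one can hear it — it has become underscore → non-diegetic.

diegetic, non-diegetic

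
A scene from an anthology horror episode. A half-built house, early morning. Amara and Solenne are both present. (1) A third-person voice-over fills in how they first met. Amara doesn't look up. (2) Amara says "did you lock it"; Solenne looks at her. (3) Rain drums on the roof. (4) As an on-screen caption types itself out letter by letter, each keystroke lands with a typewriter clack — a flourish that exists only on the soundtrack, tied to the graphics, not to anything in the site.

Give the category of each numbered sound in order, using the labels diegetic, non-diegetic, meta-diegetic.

non-diegetic, diegetic, diegetic, non-diegetic

(1) external voice-over — not a character, not heard by anyone in the scene → non-diegetic.
Sound (2): Amara is a character speaking aloud in the scene, so diegetic.
Sound (3): rain is part of the location's real environment, so diegetic.
(4) is non-diegetic: the caption isn't part of the story world, so neither is the sound tied to it.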